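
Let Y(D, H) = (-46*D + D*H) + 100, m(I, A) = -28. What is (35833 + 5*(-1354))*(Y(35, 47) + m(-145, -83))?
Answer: 3109741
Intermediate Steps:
Y(D, H) = 100 - 46*D + D*H
(35833 + 5*(-1354))*(Y(35, 47) + m(-145, -83)) = (35833 + 5*(-1354))*((100 - 46*35 + 35*47) - 28) = (35833 - 6770)*((100 - 1610 + 1645) - 28) = 29063*(135 - 28) = 29063*107 = 3109741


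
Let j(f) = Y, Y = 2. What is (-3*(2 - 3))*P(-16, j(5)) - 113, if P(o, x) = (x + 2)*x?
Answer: -89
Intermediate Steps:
j(f) = 2
P(o, x) = x*(2 + x) (P(o, x) = (2 + x)*x = x*(2 + x))
(-3*(2 - 3))*P(-16, j(5)) - 113 = (-3*(2 - 3))*(2*(2 + 2)) - 113 = (-3*(-1))*(2*4) - 113 = 3*8 - 113 = 24 - 113 = -89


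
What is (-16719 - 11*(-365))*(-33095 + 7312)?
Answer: 327547232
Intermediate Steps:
(-16719 - 11*(-365))*(-33095 + 7312) = (-16719 + 4015)*(-25783) = -12704*(-25783) = 327547232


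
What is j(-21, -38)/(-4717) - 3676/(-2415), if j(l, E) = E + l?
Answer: 17482177/11391555 ≈ 1.5347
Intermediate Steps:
j(-21, -38)/(-4717) - 3676/(-2415) = (-38 - 21)/(-4717) - 3676/(-2415) = -59*(-1/4717) - 3676*(-1/2415) = 59/4717 + 3676/2415 = 17482177/11391555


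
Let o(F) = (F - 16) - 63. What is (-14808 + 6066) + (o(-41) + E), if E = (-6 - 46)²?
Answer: -6158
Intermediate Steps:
E = 2704 (E = (-52)² = 2704)
o(F) = -79 + F (o(F) = (-16 + F) - 63 = -79 + F)
(-14808 + 6066) + (o(-41) + E) = (-14808 + 6066) + ((-79 - 41) + 2704) = -8742 + (-120 + 2704) = -8742 + 2584 = -6158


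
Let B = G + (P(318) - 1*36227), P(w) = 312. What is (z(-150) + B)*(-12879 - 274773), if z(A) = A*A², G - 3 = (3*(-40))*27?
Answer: 982087651104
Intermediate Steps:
G = -3237 (G = 3 + (3*(-40))*27 = 3 - 120*27 = 3 - 3240 = -3237)
z(A) = A³
B = -39152 (B = -3237 + (312 - 1*36227) = -3237 + (312 - 36227) = -3237 - 35915 = -39152)
(z(-150) + B)*(-12879 - 274773) = ((-150)³ - 39152)*(-12879 - 274773) = (-3375000 - 39152)*(-287652) = -3414152*(-287652) = 982087651104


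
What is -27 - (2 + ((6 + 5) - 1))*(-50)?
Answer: 573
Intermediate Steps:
-27 - (2 + ((6 + 5) - 1))*(-50) = -27 - (2 + (11 - 1))*(-50) = -27 - (2 + 10)*(-50) = -27 - 1*12*(-50) = -27 - 12*(-50) = -27 + 600 = 573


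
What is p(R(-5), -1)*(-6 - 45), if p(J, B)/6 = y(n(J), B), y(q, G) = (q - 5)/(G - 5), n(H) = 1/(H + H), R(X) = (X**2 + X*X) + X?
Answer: -7633/30 ≈ -254.43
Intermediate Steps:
R(X) = X + 2*X**2 (R(X) = (X**2 + X**2) + X = 2*X**2 + X = X + 2*X**2)
n(H) = 1/(2*H)
y(q, G) = (-5 + q)/(-5 + G)
p(J, B) = 6*(-5 + 1/(2*J))/(-5 + B) (p(J, B) = 6*((-5 + 1/(2*J))/(-5 + B)) = 6*(-5 + 1/(2*J))/(-5 + B))
p(R(-5), -1)*(-6 - 45) = (3*(1 - (-50)*(1 + 2*(-5)))/(((-5*(1 + 2*(-5))))*(-5 - 1)))*(-6 - 45) = (3*(1 - (-50)*(1 - 10))/(-5*(1 - 10)*(-6)))*(-51) = (3*(-1/6)*(1 - (-50)*(-9))/(-5*(-9)))*(-51) = (3*(-1/6)*(1 - 10*45)/45)*(-51) = (3*(1/45)*(-1/6)*(1 - 450))*(-51) = (3*(1/45)*(-1/6)*(-449))*(-51) = (449/90)*(-51) = -7633/30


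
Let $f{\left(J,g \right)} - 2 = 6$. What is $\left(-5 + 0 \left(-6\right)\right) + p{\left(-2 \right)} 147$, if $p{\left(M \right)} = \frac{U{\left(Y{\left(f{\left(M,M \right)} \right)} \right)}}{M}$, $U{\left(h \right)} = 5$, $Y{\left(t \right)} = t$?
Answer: $- \frac{745}{2} \approx -372.5$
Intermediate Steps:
$f{\left(J,g \right)} = 8$ ($f{\left(J,g \right)} = 2 + 6 = 8$)
$p{\left(M \right)} = \frac{5}{M}$
$\left(-5 + 0 \left(-6\right)\right) + p{\left(-2 \right)} 147 = \left(-5 + 0 \left(-6\right)\right) + \frac{5}{-2} \cdot 147 = \left(-5 + 0\right) + 5 \left(- \frac{1}{2}\right) 147 = -5 - \frac{735}{2} = - \frac{745}{2}$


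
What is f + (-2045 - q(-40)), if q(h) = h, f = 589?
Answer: -1416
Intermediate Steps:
f + (-2045 - q(-40)) = 589 + (-2045 - 1*(-40)) = 589 + (-2045 + 40) = 589 - 2005 = -1416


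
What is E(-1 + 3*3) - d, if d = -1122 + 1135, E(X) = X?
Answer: -5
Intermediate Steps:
d = 13
E(-1 + 3*3) - d = (-1 + 3*3) - 1*13 = (-1 + 9) - 13 = 8 - 13 = -5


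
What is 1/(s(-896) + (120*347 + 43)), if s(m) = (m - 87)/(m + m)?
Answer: 1792/74696919 ≈ 2.3990e-5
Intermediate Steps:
s(m) = (-87 + m)/(2*m) (s(m) = (-87 + m)/((2*m)) = (-87 + m)*(1/(2*m)) = (-87 + m)/(2*m))
1/(s(-896) + (120*347 + 43)) = 1/((½)*(-87 - 896)/(-896) + (120*347 + 43)) = 1/((½)*(-1/896)*(-983) + (41640 + 43)) = 1/(983/1792 + 41683) = 1/(74696919/1792) = 1792/74696919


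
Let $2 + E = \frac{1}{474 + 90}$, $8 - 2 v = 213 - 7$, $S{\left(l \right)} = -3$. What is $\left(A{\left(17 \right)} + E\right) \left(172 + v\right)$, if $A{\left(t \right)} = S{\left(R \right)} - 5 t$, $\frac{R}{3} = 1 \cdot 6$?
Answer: $- \frac{3705407}{564} \approx -6569.9$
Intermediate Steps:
$R = 18$ ($R = 3 \cdot 1 \cdot 6 = 3 \cdot 6 = 18$)
$v = -99$ ($v = 4 - \frac{213 - 7}{2} = 4 - 103 = -99$)
$E = - \frac{1127}{564}$ ($E = -2 + \frac{1}{474 + 90} = -2 + \frac{1}{564} = - \frac{1127}{564} \approx -1.9982$)
$A{\left(t \right)} = -3 - 5 t$
$\left(A{\left(17 \right)} + E\right) \left(172 + v\right) = \left(\left(-3 - 85\right) - \frac{1127}{564}\right) \left(172 - 99\right) = \left(\left(-3 - 85\right) - \frac{1127}{564}\right) 73 = \left(-88 - \frac{1127}{564}\right) 73 = \left(- \frac{50759}{564}\right) 73 = - \frac{3705407}{564}$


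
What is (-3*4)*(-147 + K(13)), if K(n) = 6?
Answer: 1692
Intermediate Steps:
(-3*4)*(-147 + K(13)) = (-3*4)*(-147 + 6) = -12*(-141) = 1692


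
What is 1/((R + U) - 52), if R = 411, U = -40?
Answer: 1/319 ≈ 0.0031348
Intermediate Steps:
1/((R + U) - 52) = 1/((411 - 40) - 52) = 1/(371 - 52) = 1/319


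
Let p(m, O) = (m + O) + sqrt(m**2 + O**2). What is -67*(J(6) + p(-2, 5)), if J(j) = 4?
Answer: -469 - 67*sqrt(29) ≈ -829.81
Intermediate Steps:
p(m, O) = O + m + sqrt(O**2 + m**2) (p(m, O) = (O + m) + sqrt(O**2 + m**2) = O + m + sqrt(O**2 + m**2))
-67*(J(6) + p(-2, 5)) = -67*(4 + (5 - 2 + sqrt(5**2 + (-2)**2))) = -67*(4 + (5 - 2 + sqrt(25 + 4))) = -67*(4 + (5 - 2 + sqrt(29))) = -67*(4 + (3 + sqrt(29))) = -67*(7 + sqrt(29)) = -469 - 67*sqrt(29)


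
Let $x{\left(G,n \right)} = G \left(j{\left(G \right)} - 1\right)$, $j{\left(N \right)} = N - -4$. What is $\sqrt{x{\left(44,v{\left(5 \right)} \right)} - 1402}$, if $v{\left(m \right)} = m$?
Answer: $3 \sqrt{74} \approx 25.807$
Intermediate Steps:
$j{\left(N \right)} = 4 + N$ ($j{\left(N \right)} = N + 4 = 4 + N$)
$x{\left(G,n \right)} = G \left(3 + G\right)$ ($x{\left(G,n \right)} = G \left(\left(4 + G\right) - 1\right) = G \left(3 + G\right)$)
$\sqrt{x{\left(44,v{\left(5 \right)} \right)} - 1402} = \sqrt{44 \left(3 + 44\right) - 1402} = \sqrt{44 \cdot 47 - 1402} = \sqrt{2068 - 1402} = \sqrt{666} = 3 \sqrt{74}$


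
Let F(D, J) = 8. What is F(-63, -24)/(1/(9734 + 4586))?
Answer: 114560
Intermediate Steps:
F(-63, -24)/(1/(9734 + 4586)) = 8/(1/(9734 + 4586)) = 8/(1/14320) = 8*14320 = 114560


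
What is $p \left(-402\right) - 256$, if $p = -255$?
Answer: $102254$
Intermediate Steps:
$p \left(-402\right) - 256 = \left(-255\right) \left(-402\right) - 256 = 102510 - 256 = 102254$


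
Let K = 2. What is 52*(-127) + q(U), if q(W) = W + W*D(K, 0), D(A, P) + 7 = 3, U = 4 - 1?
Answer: -6613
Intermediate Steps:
U = 3
D(A, P) = -4 (D(A, P) = -7 + 3 = -4)
q(W) = -3*W (q(W) = W + W*(-4) = W - 4*W = -3*W)
52*(-127) + q(U) = 52*(-127) - 3*3 = -6604 - 9 = -6613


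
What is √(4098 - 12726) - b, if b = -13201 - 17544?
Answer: 30745 + 2*I*√2157 ≈ 30745.0 + 92.887*I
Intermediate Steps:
b = -30745
√(4098 - 12726) - b = √(4098 - 12726) - 1*(-30745) = √(-8628) + 30745 = 2*I*√2157 + 30745 = 30745 + 2*I*√2157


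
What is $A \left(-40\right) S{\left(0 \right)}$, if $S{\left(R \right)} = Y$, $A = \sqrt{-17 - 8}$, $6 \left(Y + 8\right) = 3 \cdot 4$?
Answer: $1200 i \approx 1200.0 i$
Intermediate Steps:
$Y = -6$ ($Y = -8 + \frac{3 \cdot 4}{6} = -8 + \frac{1}{6} \cdot 12 = -8 + 2 = -6$)
$A = 5 i$ ($A = \sqrt{-25} = 5 i \approx 5.0 i$)
$S{\left(R \right)} = -6$
$A \left(-40\right) S{\left(0 \right)} = 5 i \left(-40\right) \left(-6\right) = - 200 i \left(-6\right) = 1200 i$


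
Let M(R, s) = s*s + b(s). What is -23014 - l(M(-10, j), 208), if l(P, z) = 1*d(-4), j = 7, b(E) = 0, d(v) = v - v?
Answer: -23014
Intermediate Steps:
d(v) = 0
M(R, s) = s**2 (M(R, s) = s*s + 0 = s**2 + 0 = s**2)
l(P, z) = 0 (l(P, z) = 1*0 = 0)
-23014 - l(M(-10, j), 208) = -23014 - 1*0 = -23014 + 0 = -23014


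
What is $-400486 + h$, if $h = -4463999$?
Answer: $-4864485$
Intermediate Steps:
$-400486 + h = -400486 - 4463999 = -4864485$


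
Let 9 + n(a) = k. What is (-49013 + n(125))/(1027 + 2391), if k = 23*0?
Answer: -24511/1709 ≈ -14.342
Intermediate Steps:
k = 0
n(a) = -9 (n(a) = -9 + 0 = -9)
(-49013 + n(125))/(1027 + 2391) = (-49013 - 9)/(1027 + 2391) = -49022/3418 = -49022*1/3418 = -24511/1709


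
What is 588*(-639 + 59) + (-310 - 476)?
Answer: -341826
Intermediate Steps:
588*(-639 + 59) + (-310 - 476) = 588*(-580) - 786 = -341040 - 786 = -341826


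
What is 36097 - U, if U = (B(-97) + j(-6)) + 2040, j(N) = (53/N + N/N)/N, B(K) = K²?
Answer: 887281/36 ≈ 24647.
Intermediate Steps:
j(N) = (1 + 53/N)/N (j(N) = (53/N + 1)/N = (1 + 53/N)/N)
U = 412211/36 (U = ((-97)² + (53 - 6)/(-6)²) + 2040 = (9409 + (1/36)*47) + 2040 = (9409 + 47/36) + 2040 = 338771/36 + 2040 = 412211/36 ≈ 11450.)
36097 - U = 36097 - 1*412211/36 = 36097 - 412211/36 = 887281/36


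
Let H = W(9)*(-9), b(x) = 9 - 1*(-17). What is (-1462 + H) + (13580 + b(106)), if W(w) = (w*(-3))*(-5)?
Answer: 10929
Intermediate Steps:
b(x) = 26 (b(x) = 9 + 17 = 26)
W(w) = 15*w (W(w) = -3*w*(-5) = 15*w)
H = -1215 (H = (15*9)*(-9) = 135*(-9) = -1215)
(-1462 + H) + (13580 + b(106)) = (-1462 - 1215) + (13580 + 26) = -2677 + 13606 = 10929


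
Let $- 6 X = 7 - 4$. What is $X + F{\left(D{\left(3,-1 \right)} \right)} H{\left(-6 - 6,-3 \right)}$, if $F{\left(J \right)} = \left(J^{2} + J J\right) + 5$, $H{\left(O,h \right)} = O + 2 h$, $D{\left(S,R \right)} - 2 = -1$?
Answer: $- \frac{253}{2} \approx -126.5$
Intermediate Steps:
$D{\left(S,R \right)} = 1$ ($D{\left(S,R \right)} = 2 - 1 = 1$)
$X = - \frac{1}{2}$ ($X = - \frac{7 - 4}{6} = \left(- \frac{1}{6}\right) 3 = - \frac{1}{2} \approx -0.5$)
$F{\left(J \right)} = 5 + 2 J^{2}$ ($F{\left(J \right)} = \left(J^{2} + J^{2}\right) + 5 = 2 J^{2} + 5 = 5 + 2 J^{2}$)
$X + F{\left(D{\left(3,-1 \right)} \right)} H{\left(-6 - 6,-3 \right)} = - \frac{1}{2} + \left(5 + 2 \cdot 1^{2}\right) \left(\left(-6 - 6\right) + 2 \left(-3\right)\right) = - \frac{1}{2} + \left(5 + 2 \cdot 1\right) \left(-12 - 6\right) = - \frac{1}{2} + \left(5 + 2\right) \left(-18\right) = - \frac{1}{2} + 7 \left(-18\right) = - \frac{1}{2} - 126 = - \frac{253}{2}$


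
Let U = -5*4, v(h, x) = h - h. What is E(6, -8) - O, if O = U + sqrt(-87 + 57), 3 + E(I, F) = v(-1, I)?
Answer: 17 - I*sqrt(30) ≈ 17.0 - 5.4772*I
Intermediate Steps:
v(h, x) = 0
E(I, F) = -3 (E(I, F) = -3 + 0 = -3)
U = -20
O = -20 + I*sqrt(30) (O = -20 + sqrt(-87 + 57) = -20 + sqrt(-30) = -20 + I*sqrt(30) ≈ -20.0 + 5.4772*I)
E(6, -8) - O = -3 - (-20 + I*sqrt(30)) = -3 + (20 - I*sqrt(30)) = 17 - I*sqrt(30)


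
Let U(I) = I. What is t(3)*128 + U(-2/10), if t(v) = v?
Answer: 1919/5 ≈ 383.80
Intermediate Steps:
t(3)*128 + U(-2/10) = 3*128 - 2/10 = 384 - 2*1/10 = 384 - 1/5 = 1919/5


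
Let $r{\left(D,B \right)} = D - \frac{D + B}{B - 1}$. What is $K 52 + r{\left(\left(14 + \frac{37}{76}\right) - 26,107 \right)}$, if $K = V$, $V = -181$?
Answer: $- \frac{75923079}{8056} \approx -9424.4$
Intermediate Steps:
$K = -181$
$r{\left(D,B \right)} = D - \frac{B + D}{-1 + B}$
$K 52 + r{\left(\left(14 + \frac{37}{76}\right) - 26,107 \right)} = \left(-181\right) 52 + \frac{\left(-1\right) 107 - 2 \left(\left(14 + \frac{37}{76}\right) - 26\right) + 107 \left(\left(14 + \frac{37}{76}\right) - 26\right)}{-1 + 107} = -9412 + \frac{-107 - 2 \left(\left(14 + 37 \cdot \frac{1}{76}\right) - 26\right) + 107 \left(\left(14 + 37 \cdot \frac{1}{76}\right) - 26\right)}{106} = -9412 + \frac{-107 - 2 \left(\left(14 + \frac{37}{76}\right) - 26\right) + 107 \left(\left(14 + \frac{37}{76}\right) - 26\right)}{106} = -9412 + \frac{-107 - 2 \left(\frac{1101}{76} - 26\right) + 107 \left(\frac{1101}{76} - 26\right)}{106} = -9412 + \frac{-107 - - \frac{875}{38} + 107 \left(- \frac{875}{76}\right)}{106} = -9412 + \frac{-107 + \frac{875}{38} - \frac{93625}{76}}{106} = -9412 + \frac{1}{106} \left(- \frac{100007}{76}\right) = -9412 - \frac{100007}{8056} = - \frac{75923079}{8056}$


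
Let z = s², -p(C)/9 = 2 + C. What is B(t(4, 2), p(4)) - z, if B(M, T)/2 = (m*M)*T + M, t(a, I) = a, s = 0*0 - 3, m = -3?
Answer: 1295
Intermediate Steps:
s = -3 (s = 0 - 3 = -3)
p(C) = -18 - 9*C (p(C) = -9*(2 + C) = -18 - 9*C)
B(M, T) = 2*M - 6*M*T (B(M, T) = 2*((-3*M)*T + M) = 2*(-3*M*T + M) = 2*(M - 3*M*T) = 2*M - 6*M*T)
z = 9 (z = (-3)² = 9)
B(t(4, 2), p(4)) - z = 2*4*(1 - 3*(-18 - 9*4)) - 1*9 = 2*4*(1 - 3*(-18 - 36)) - 9 = 2*4*(1 - 3*(-54)) - 9 = 2*4*(1 + 162) - 9 = 2*4*163 - 9 = 1304 - 9 = 1295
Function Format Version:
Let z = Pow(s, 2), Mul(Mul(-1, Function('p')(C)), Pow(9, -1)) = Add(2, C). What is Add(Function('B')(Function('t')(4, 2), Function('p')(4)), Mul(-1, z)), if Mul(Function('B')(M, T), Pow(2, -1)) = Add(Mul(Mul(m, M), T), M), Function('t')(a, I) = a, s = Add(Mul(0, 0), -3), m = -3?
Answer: 1295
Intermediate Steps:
s = -3 (s = Add(0, -3) = -3)
Function('p')(C) = Add(-18, Mul(-9, C)) (Function('p')(C) = Mul(-9, Add(2, C)) = Add(-18, Mul(-9, C)))
Function('B')(M, T) = Add(Mul(2, M), Mul(-6, M, T)) (Function('B')(M, T) = Mul(2, Add(Mul(Mul(-3, M), T), M)) = Mul(2, Add(Mul(-3, M, T), M)) = Mul(2, Add(M, Mul(-3, M, T))) = Add(Mul(2, M), Mul(-6, M, T)))
z = 9 (z = Pow(-3, 2) = 9)
Add(Function('B')(Function('t')(4, 2), Function('p')(4)), Mul(-1, z)) = Add(Mul(2, 4, Add(1, Mul(-3, Add(-18, Mul(-9, 4))))), Mul(-1, 9)) = Add(Mul(2, 4, Add(1, Mul(-3, Add(-18, -36)))), -9) = Add(Mul(2, 4, Add(1, Mul(-3, -54))), -9) = Add(Mul(2, 4, Add(1, 162)), -9) = Add(Mul(2, 4, 163), -9) = Add(1304, -9) = 1295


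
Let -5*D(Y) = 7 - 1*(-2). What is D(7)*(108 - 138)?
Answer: 54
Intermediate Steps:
D(Y) = -9/5 (D(Y) = -(7 - 1*(-2))/5 = -(7 + 2)/5 = -1/5*9 = -9/5)
D(7)*(108 - 138) = -9*(108 - 138)/5 = -9/5*(-30) = 54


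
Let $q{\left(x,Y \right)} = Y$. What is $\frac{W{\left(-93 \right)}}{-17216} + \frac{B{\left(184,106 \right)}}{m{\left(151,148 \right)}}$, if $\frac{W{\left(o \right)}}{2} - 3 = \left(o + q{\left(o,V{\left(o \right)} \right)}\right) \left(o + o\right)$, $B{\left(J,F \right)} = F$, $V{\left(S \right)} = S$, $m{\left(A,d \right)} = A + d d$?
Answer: $- \frac{762168497}{189849440} \approx -4.0146$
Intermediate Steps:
$m{\left(A,d \right)} = A + d^{2}$
$W{\left(o \right)} = 6 + 8 o^{2}$ ($W{\left(o \right)} = 6 + 2 \left(o + o\right) \left(o + o\right) = 6 + 2 \cdot 2 o 2 o = 6 + 2 \cdot 4 o^{2} = 6 + 8 o^{2}$)
$\frac{W{\left(-93 \right)}}{-17216} + \frac{B{\left(184,106 \right)}}{m{\left(151,148 \right)}} = \frac{6 + 8 \left(-93\right)^{2}}{-17216} + \frac{106}{151 + 148^{2}} = \left(6 + 8 \cdot 8649\right) \left(- \frac{1}{17216}\right) + \frac{106}{151 + 21904} = \left(6 + 69192\right) \left(- \frac{1}{17216}\right) + \frac{106}{22055} = 69198 \left(- \frac{1}{17216}\right) + 106 \cdot \frac{1}{22055} = - \frac{34599}{8608} + \frac{106}{22055} = - \frac{762168497}{189849440}$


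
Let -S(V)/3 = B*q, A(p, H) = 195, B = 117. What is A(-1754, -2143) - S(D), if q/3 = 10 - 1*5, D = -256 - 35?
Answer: 5460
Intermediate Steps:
D = -291
q = 15 (q = 3*(10 - 1*5) = 3*(10 - 5) = 3*5 = 15)
S(V) = -5265 (S(V) = -351*15 = -3*1755 = -5265)
A(-1754, -2143) - S(D) = 195 - 1*(-5265) = 195 + 5265 = 5460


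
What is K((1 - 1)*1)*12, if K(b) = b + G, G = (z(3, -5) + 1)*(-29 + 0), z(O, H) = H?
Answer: 1392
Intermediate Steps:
G = 116 (G = (-5 + 1)*(-29 + 0) = -4*(-29) = 116)
K(b) = 116 + b (K(b) = b + 116 = 116 + b)
K((1 - 1)*1)*12 = (116 + (1 - 1)*1)*12 = (116 + 0*1)*12 = (116 + 0)*12 = 116*12 = 1392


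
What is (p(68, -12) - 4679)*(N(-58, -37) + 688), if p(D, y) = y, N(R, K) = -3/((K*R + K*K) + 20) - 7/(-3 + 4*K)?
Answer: -1722855933052/533785 ≈ -3.2276e+6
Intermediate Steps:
N(R, K) = -7/(-3 + 4*K) - 3/(20 + K² + K*R) (N(R, K) = -3/((K*R + K²) + 20) - 7/(-3 + 4*K) = -3/((K² + K*R) + 20) - 7/(-3 + 4*K) = -3/(20 + K² + K*R) - 7/(-3 + 4*K) = -7/(-3 + 4*K) - 3/(20 + K² + K*R))
(p(68, -12) - 4679)*(N(-58, -37) + 688) = (-12 - 4679)*((-131 - 12*(-37) - 7*(-37)² - 7*(-37)*(-58))/(-60 - 3*(-37)² + 4*(-37)³ + 80*(-37) - 3*(-37)*(-58) + 4*(-58)*(-37)²) + 688) = -4691*((-131 + 444 - 7*1369 - 15022)/(-60 - 3*1369 + 4*(-50653) - 2960 - 6438 + 4*(-58)*1369) + 688) = -4691*((-131 + 444 - 9583 - 15022)/(-60 - 4107 - 202612 - 2960 - 6438 - 317608) + 688) = -4691*(-24292/(-533785) + 688) = -4691*(-1/533785*(-24292) + 688) = -4691*(24292/533785 + 688) = -4691*367268372/533785 = -1722855933052/533785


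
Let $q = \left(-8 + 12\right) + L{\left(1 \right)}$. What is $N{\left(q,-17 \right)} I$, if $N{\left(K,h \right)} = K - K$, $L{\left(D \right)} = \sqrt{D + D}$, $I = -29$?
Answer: $0$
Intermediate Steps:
$L{\left(D \right)} = \sqrt{2} \sqrt{D}$ ($L{\left(D \right)} = \sqrt{2 D} = \sqrt{2} \sqrt{D}$)
$q = 4 + \sqrt{2}$ ($q = \left(-8 + 12\right) + \sqrt{2} \sqrt{1} = 4 + \sqrt{2} \cdot 1 = 4 + \sqrt{2} \approx 5.4142$)
$N{\left(K,h \right)} = 0$
$N{\left(q,-17 \right)} I = 0 \left(-29\right) = 0$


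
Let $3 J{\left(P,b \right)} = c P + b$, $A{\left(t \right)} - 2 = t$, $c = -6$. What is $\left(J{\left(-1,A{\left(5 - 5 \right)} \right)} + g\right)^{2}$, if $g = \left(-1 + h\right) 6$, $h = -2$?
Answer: $\frac{2116}{9} \approx 235.11$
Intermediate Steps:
$A{\left(t \right)} = 2 + t$
$J{\left(P,b \right)} = - 2 P + \frac{b}{3}$ ($J{\left(P,b \right)} = \frac{- 6 P + b}{3} = \frac{b - 6 P}{3} = - 2 P + \frac{b}{3}$)
$g = -18$ ($g = \left(-1 - 2\right) 6 = \left(-3\right) 6 = -18$)
$\left(J{\left(-1,A{\left(5 - 5 \right)} \right)} + g\right)^{2} = \left(\left(\left(-2\right) \left(-1\right) + \frac{2 + \left(5 - 5\right)}{3}\right) - 18\right)^{2} = \left(\left(2 + \frac{2 + 0}{3}\right) - 18\right)^{2} = \left(\left(2 + \frac{1}{3} \cdot 2\right) - 18\right)^{2} = \left(\left(2 + \frac{2}{3}\right) - 18\right)^{2} = \left(\frac{8}{3} - 18\right)^{2} = \left(- \frac{46}{3}\right)^{2} = \frac{2116}{9}$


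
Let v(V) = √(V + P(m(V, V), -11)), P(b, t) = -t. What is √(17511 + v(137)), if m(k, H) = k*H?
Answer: √(17511 + 2*√37) ≈ 132.38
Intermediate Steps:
m(k, H) = H*k
v(V) = √(11 + V) (v(V) = √(V - 1*(-11)) = √(V + 11) = √(11 + V))
√(17511 + v(137)) = √(17511 + √(11 + 137)) = √(17511 + √148) = √(17511 + 2*√37)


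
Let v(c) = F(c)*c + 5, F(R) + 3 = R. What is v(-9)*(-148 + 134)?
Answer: -1582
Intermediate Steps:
F(R) = -3 + R
v(c) = 5 + c*(-3 + c) (v(c) = (-3 + c)*c + 5 = c*(-3 + c) + 5 = 5 + c*(-3 + c))
v(-9)*(-148 + 134) = (5 - 9*(-3 - 9))*(-148 + 134) = (5 - 9*(-12))*(-14) = (5 + 108)*(-14) = 113*(-14) = -1582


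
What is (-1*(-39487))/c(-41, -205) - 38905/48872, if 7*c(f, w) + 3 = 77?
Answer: 6752890839/1808264 ≈ 3734.5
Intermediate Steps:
c(f, w) = 74/7 (c(f, w) = -3/7 + (1/7)*77 = -3/7 + 11 = 74/7)
(-1*(-39487))/c(-41, -205) - 38905/48872 = (-1*(-39487))/(74/7) - 38905/48872 = 39487*(7/74) - 38905*1/48872 = 276409/74 - 38905/48872 = 6752890839/1808264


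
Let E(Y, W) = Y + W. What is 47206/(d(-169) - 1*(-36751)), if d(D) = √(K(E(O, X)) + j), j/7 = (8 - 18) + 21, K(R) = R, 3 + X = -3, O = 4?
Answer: 867433853/675317963 - 118015*√3/675317963 ≈ 1.2842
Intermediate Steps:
X = -6 (X = -3 - 3 = -6)
E(Y, W) = W + Y
j = 77 (j = 7*((8 - 18) + 21) = 7*(-10 + 21) = 7*11 = 77)
d(D) = 5*√3 (d(D) = √((-6 + 4) + 77) = √(-2 + 77) = √75 = 5*√3)
47206/(d(-169) - 1*(-36751)) = 47206/(5*√3 - 1*(-36751)) = 47206/(5*√3 + 36751) = 47206/(36751 + 5*√3)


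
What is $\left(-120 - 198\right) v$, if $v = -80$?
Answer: $25440$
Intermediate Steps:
$\left(-120 - 198\right) v = \left(-120 - 198\right) \left(-80\right) = \left(-318\right) \left(-80\right) = 25440$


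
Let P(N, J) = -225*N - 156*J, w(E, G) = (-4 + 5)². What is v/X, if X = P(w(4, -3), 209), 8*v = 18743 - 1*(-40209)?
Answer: -7369/32829 ≈ -0.22447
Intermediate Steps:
v = 7369 (v = (18743 - 1*(-40209))/8 = (18743 + 40209)/8 = (⅛)*58952 = 7369)
w(E, G) = 1 (w(E, G) = 1² = 1)
X = -32829 (X = -225*1 - 156*209 = -225 - 32604 = -32829)
v/X = 7369/(-32829) = 7369*(-1/32829) = -7369/32829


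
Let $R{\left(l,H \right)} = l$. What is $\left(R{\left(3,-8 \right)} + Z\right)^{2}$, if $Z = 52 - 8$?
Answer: $2209$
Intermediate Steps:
$Z = 44$
$\left(R{\left(3,-8 \right)} + Z\right)^{2} = \left(3 + 44\right)^{2} = 47^{2} = 2209$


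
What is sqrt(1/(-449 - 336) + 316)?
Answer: sqrt(194726315)/785 ≈ 17.776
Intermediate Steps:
sqrt(1/(-449 - 336) + 316) = sqrt(1/(-785) + 316) = sqrt(-1/785 + 316) = sqrt(248059/785) = sqrt(194726315)/785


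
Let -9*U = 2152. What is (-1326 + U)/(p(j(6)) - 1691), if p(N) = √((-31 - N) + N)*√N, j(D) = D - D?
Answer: 14086/15219 ≈ 0.92555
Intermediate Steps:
j(D) = 0
U = -2152/9 (U = -⅑*2152 = -2152/9 ≈ -239.11)
p(N) = I*√31*√N (p(N) = √(-31)*√N = (I*√31)*√N = I*√31*√N)
(-1326 + U)/(p(j(6)) - 1691) = (-1326 - 2152/9)/(I*√31*√0 - 1691) = -14086/(9*(I*√31*0 - 1691)) = -14086/(9*(0 - 1691)) = -14086/9/(-1691) = -14086/9*(-1/1691) = 14086/15219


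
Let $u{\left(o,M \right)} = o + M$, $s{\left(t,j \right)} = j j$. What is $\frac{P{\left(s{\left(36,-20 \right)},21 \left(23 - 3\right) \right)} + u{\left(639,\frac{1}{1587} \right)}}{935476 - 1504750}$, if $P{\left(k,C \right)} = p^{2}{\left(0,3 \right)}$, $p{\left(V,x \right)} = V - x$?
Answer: $- \frac{1028377}{903437838} \approx -0.0011383$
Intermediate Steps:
$s{\left(t,j \right)} = j^{2}$
$u{\left(o,M \right)} = M + o$
$P{\left(k,C \right)} = 9$ ($P{\left(k,C \right)} = \left(0 - 3\right)^{2} = \left(-3\right)^{2} = 9$)
$\frac{P{\left(s{\left(36,-20 \right)},21 \left(23 - 3\right) \right)} + u{\left(639,\frac{1}{1587} \right)}}{935476 - 1504750} = \frac{9 + \left(\frac{1}{1587} + 639\right)}{935476 - 1504750} = \frac{9 + \left(\frac{1}{1587} + 639\right)}{-569274} = \left(9 + \frac{1014094}{1587}\right) \left(- \frac{1}{569274}\right) = \frac{1028377}{1587} \left(- \frac{1}{569274}\right) = - \frac{1028377}{903437838}$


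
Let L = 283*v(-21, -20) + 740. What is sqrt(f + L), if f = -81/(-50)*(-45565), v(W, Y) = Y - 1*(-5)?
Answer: I*sqrt(7732030)/10 ≈ 278.07*I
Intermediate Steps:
v(W, Y) = 5 + Y (v(W, Y) = Y + 5 = 5 + Y)
f = -738153/10 (f = -81*(-1/50)*(-45565) = (81/50)*(-45565) = -738153/10 ≈ -73815.)
L = -3505 (L = 283*(5 - 20) + 740 = 283*(-15) + 740 = -4245 + 740 = -3505)
sqrt(f + L) = sqrt(-738153/10 - 3505) = sqrt(-773203/10) = I*sqrt(7732030)/10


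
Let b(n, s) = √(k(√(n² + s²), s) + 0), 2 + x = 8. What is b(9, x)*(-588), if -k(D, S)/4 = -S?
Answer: -1176*√6 ≈ -2880.6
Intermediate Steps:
k(D, S) = 4*S (k(D, S) = -(-4)*S = 4*S)
x = 6 (x = -2 + 8 = 6)
b(n, s) = 2*√s (b(n, s) = √(4*s + 0) = √(4*s) = 2*√s)
b(9, x)*(-588) = (2*√6)*(-588) = -1176*√6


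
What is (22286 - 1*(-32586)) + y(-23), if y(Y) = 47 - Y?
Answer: 54942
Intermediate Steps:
(22286 - 1*(-32586)) + y(-23) = (22286 - 1*(-32586)) + (47 - 1*(-23)) = (22286 + 32586) + (47 + 23) = 54872 + 70 = 54942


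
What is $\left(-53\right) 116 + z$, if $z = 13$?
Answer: $-6135$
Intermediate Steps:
$\left(-53\right) 116 + z = \left(-53\right) 116 + 13 = -6148 + 13 = -6135$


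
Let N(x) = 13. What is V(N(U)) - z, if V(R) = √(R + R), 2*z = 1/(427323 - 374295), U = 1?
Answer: -1/106056 + √26 ≈ 5.0990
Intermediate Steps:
z = 1/106056 (z = 1/(2*(427323 - 374295)) = (½)/53028 = (½)*(1/53028) = 1/106056 ≈ 9.4290e-6)
V(R) = √2*√R (V(R) = √(2*R) = √2*√R)
V(N(U)) - z = √2*√13 - 1*1/106056 = √26 - 1/106056 = -1/106056 + √26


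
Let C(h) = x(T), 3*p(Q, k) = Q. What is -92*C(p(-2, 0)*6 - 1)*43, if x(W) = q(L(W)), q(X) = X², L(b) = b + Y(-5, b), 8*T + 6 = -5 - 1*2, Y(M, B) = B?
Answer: -167141/4 ≈ -41785.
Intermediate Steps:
T = -13/8 (T = -¾ + (-5 - 1*2)/8 = -¾ + (-5 - 2)/8 = -¾ + (⅛)*(-7) = -¾ - 7/8 = -13/8 ≈ -1.6250)
p(Q, k) = Q/3
L(b) = 2*b (L(b) = b + b = 2*b)
x(W) = 4*W² (x(W) = (2*W)² = 4*W²)
C(h) = 169/16 (C(h) = 4*(-13/8)² = 4*(169/64) = 169/16)
-92*C(p(-2, 0)*6 - 1)*43 = -92*169/16*43 = -3887/4*43 = -167141/4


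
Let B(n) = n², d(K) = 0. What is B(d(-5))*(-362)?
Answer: 0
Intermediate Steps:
B(d(-5))*(-362) = 0²*(-362) = 0*(-362) = 0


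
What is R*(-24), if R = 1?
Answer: -24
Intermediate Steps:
R*(-24) = 1*(-24) = -24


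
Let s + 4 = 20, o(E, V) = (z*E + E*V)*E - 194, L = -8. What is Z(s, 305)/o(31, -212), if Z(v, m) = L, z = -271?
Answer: 8/464357 ≈ 1.7228e-5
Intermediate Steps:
o(E, V) = -194 + E*(-271*E + E*V) (o(E, V) = (-271*E + E*V)*E - 194 = E*(-271*E + E*V) - 194 = -194 + E*(-271*E + E*V))
s = 16 (s = -4 + 20 = 16)
Z(v, m) = -8
Z(s, 305)/o(31, -212) = -8/(-194 - 271*31**2 - 212*31**2) = -8/(-194 - 271*961 - 212*961) = -8/(-194 - 260431 - 203732) = -8/(-464357) = -8*(-1/464357) = 8/464357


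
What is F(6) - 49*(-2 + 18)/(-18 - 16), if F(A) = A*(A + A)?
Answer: 1616/17 ≈ 95.059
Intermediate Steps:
F(A) = 2*A² (F(A) = A*(2*A) = 2*A²)
F(6) - 49*(-2 + 18)/(-18 - 16) = 2*6² - 49*(-2 + 18)/(-18 - 16) = 2*36 - 784/(-34) = 72 - 784*(-1)/34 = 72 - 49*(-8/17) = 72 + 392/17 = 1616/17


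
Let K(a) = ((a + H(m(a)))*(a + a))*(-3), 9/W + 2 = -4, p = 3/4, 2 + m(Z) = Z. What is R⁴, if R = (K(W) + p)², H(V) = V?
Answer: 963354501121950081/65536 ≈ 1.4700e+13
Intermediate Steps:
m(Z) = -2 + Z
p = ¾ (p = 3*(¼) = ¾ ≈ 0.75000)
W = -3/2 (W = 9/(-2 - 4) = 9/(-6) = 9*(-⅙) = -3/2 ≈ -1.5000)
K(a) = -6*a*(-2 + 2*a) (K(a) = ((a + (-2 + a))*(a + a))*(-3) = ((-2 + 2*a)*(2*a))*(-3) = (2*a*(-2 + 2*a))*(-3) = -6*a*(-2 + 2*a))
R = 31329/16 (R = (12*(-3/2)*(1 - 1*(-3/2)) + ¾)² = (12*(-3/2)*(1 + 3/2) + ¾)² = (12*(-3/2)*(5/2) + ¾)² = (-45 + ¾)² = (-177/4)² = 31329/16 ≈ 1958.1)
R⁴ = (31329/16)⁴ = 963354501121950081/65536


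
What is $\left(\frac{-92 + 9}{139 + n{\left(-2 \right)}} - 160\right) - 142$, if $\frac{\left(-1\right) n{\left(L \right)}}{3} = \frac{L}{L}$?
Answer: $- \frac{41155}{136} \approx -302.61$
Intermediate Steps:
$n{\left(L \right)} = -3$ ($n{\left(L \right)} = - 3 \frac{L}{L} = \left(-3\right) 1 = -3$)
$\left(\frac{-92 + 9}{139 + n{\left(-2 \right)}} - 160\right) - 142 = \left(\frac{-92 + 9}{139 - 3} - 160\right) - 142 = \left(- \frac{83}{136} - 160\right) - 142 = - \frac{21843}{136} - 142 = - \frac{41155}{136}$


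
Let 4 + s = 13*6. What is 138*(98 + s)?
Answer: 23736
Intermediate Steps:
s = 74 (s = -4 + 13*6 = -4 + 78 = 74)
138*(98 + s) = 138*(98 + 74) = 138*172 = 23736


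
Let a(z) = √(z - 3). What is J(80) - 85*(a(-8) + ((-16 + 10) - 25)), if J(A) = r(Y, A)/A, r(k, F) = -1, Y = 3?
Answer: 210799/80 - 85*I*√11 ≈ 2635.0 - 281.91*I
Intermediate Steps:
J(A) = -1/A
a(z) = √(-3 + z)
J(80) - 85*(a(-8) + ((-16 + 10) - 25)) = -1/80 - 85*(√(-3 - 8) + ((-16 + 10) - 25)) = -1*1/80 - 85*(√(-11) + (-6 - 25)) = -1/80 - 85*(I*√11 - 31) = -1/80 - 85*(-31 + I*√11) = -1/80 + (2635 - 85*I*√11) = 210799/80 - 85*I*√11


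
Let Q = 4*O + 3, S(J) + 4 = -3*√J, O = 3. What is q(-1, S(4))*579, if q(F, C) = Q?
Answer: 8685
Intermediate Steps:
S(J) = -4 - 3*√J
Q = 15 (Q = 4*3 + 3 = 12 + 3 = 15)
q(F, C) = 15
q(-1, S(4))*579 = 15*579 = 8685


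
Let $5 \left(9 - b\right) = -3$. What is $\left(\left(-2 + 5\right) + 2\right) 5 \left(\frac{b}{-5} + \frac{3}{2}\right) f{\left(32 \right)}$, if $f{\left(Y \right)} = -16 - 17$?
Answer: $\frac{693}{2} \approx 346.5$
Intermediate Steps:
$f{\left(Y \right)} = -33$
$b = \frac{48}{5}$ ($b = 9 - - \frac{3}{5} = 9 + \frac{3}{5} = \frac{48}{5} \approx 9.6$)
$\left(\left(-2 + 5\right) + 2\right) 5 \left(\frac{b}{-5} + \frac{3}{2}\right) f{\left(32 \right)} = \left(\left(-2 + 5\right) + 2\right) 5 \left(\frac{48}{5 \left(-5\right)} + \frac{3}{2}\right) \left(-33\right) = \left(3 + 2\right) 5 \left(\frac{48}{5} \left(- \frac{1}{5}\right) + 3 \cdot \frac{1}{2}\right) \left(-33\right) = 5 \cdot 5 \left(- \frac{48}{25} + \frac{3}{2}\right) \left(-33\right) = 25 \left(- \frac{21}{50}\right) \left(-33\right) = \left(- \frac{21}{2}\right) \left(-33\right) = \frac{693}{2}$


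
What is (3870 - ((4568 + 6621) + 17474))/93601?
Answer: -24793/93601 ≈ -0.26488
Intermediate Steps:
(3870 - ((4568 + 6621) + 17474))/93601 = (3870 - (11189 + 17474))*(1/93601) = (3870 - 1*28663)*(1/93601) = (3870 - 28663)*(1/93601) = -24793*1/93601 = -24793/93601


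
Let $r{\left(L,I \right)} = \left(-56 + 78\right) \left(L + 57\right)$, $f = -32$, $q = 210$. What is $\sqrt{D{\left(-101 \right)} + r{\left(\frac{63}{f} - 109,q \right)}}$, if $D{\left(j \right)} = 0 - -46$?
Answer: $\frac{3 i \sqrt{2029}}{4} \approx 33.783 i$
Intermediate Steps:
$D{\left(j \right)} = 46$ ($D{\left(j \right)} = 0 + 46 = 46$)
$r{\left(L,I \right)} = 1254 + 22 L$ ($r{\left(L,I \right)} = 22 \left(57 + L\right) = 1254 + 22 L$)
$\sqrt{D{\left(-101 \right)} + r{\left(\frac{63}{f} - 109,q \right)}} = \sqrt{46 + \left(1254 + 22 \left(\frac{63}{-32} - 109\right)\right)} = \sqrt{46 + \left(1254 + 22 \left(63 \left(- \frac{1}{32}\right) - 109\right)\right)} = \sqrt{46 + \left(1254 + 22 \left(- \frac{63}{32} - 109\right)\right)} = \sqrt{46 + \left(1254 + 22 \left(- \frac{3551}{32}\right)\right)} = \sqrt{46 + \left(1254 - \frac{39061}{16}\right)} = \sqrt{46 - \frac{18997}{16}} = \sqrt{- \frac{18261}{16}} = \frac{3 i \sqrt{2029}}{4}$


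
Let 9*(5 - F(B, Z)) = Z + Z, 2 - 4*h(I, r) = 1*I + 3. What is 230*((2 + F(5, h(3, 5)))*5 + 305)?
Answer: 706100/9 ≈ 78456.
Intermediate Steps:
h(I, r) = -¼ - I/4 (h(I, r) = ½ - (1*I + 3)/4 = ½ - (I + 3)/4 = ½ - (3 + I)/4 = ½ + (-¾ - I/4) = -¼ - I/4)
F(B, Z) = 5 - 2*Z/9 (F(B, Z) = 5 - (Z + Z)/9 = 5 - 2*Z/9)
230*((2 + F(5, h(3, 5)))*5 + 305) = 230*((2 + (5 - 2*(-¼ - ¼*3)/9))*5 + 305) = 230*((2 + (5 - 2*(-¼ - ¾)/9))*5 + 305) = 230*((2 + (5 - 2/9*(-1)))*5 + 305) = 230*((2 + (5 + 2/9))*5 + 305) = 230*((2 + 47/9)*5 + 305) = 230*((65/9)*5 + 305) = 230*(325/9 + 305) = 230*(3070/9) = 706100/9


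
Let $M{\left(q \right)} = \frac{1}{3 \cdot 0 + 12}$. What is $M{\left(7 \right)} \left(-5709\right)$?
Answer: $- \frac{1903}{4} \approx -475.75$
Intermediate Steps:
$M{\left(q \right)} = \frac{1}{12}$ ($M{\left(q \right)} = \frac{1}{0 + 12} = \frac{1}{12}$)
$M{\left(7 \right)} \left(-5709\right) = \frac{1}{12} \left(-5709\right) = - \frac{1903}{4}$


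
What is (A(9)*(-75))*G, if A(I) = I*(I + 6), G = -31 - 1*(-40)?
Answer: -91125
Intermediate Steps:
G = 9 (G = -31 + 40 = 9)
A(I) = I*(6 + I)
(A(9)*(-75))*G = ((9*(6 + 9))*(-75))*9 = ((9*15)*(-75))*9 = (135*(-75))*9 = -10125*9 = -91125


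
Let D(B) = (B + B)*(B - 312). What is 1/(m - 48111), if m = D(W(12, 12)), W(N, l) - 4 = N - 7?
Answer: -1/53565 ≈ -1.8669e-5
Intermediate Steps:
W(N, l) = -3 + N (W(N, l) = 4 + (N - 7) = 4 + (-7 + N) = -3 + N)
D(B) = 2*B*(-312 + B) (D(B) = (2*B)*(-312 + B) = 2*B*(-312 + B))
m = -5454 (m = 2*(-3 + 12)*(-312 + (-3 + 12)) = 2*9*(-312 + 9) = 2*9*(-303) = -5454)
1/(m - 48111) = 1/(-5454 - 48111) = 1/(-53565) = -1/53565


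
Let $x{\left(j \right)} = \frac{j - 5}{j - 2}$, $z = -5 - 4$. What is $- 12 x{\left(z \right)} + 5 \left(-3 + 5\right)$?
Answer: $- \frac{58}{11} \approx -5.2727$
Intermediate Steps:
$z = -9$
$x{\left(j \right)} = \frac{-5 + j}{-2 + j}$
$- 12 x{\left(z \right)} + 5 \left(-3 + 5\right) = - 12 \frac{-5 - 9}{-2 - 9} + 5 \left(-3 + 5\right) = - 12 \frac{1}{-11} \left(-14\right) + 5 \cdot 2 = - 12 \left(\left(- \frac{1}{11}\right) \left(-14\right)\right) + 10 = \left(-12\right) \frac{14}{11} + 10 = - \frac{168}{11} + 10 = - \frac{58}{11}$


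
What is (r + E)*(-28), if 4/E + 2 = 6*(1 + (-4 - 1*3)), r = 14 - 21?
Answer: 3780/19 ≈ 198.95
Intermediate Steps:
r = -7
E = -2/19 (E = 4/(-2 + 6*(1 + (-4 - 1*3))) = 4/(-2 + 6*(1 + (-4 - 3))) = 4/(-2 + 6*(1 - 7)) = 4/(-2 + 6*(-6)) = 4/(-2 - 36) = 4/(-38) = 4*(-1/38) = -2/19 ≈ -0.10526)
(r + E)*(-28) = (-7 - 2/19)*(-28) = -135/19*(-28) = 3780/19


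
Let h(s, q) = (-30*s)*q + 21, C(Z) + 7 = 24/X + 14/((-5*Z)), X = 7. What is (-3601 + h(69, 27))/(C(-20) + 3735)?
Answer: -20814500/1306049 ≈ -15.937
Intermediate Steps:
C(Z) = -25/7 - 14/(5*Z) (C(Z) = -7 + (24/7 + 14/((-5*Z))) = -7 + (24*(1/7) + 14*(-1/(5*Z))) = -7 + (24/7 - 14/(5*Z)) = -25/7 - 14/(5*Z))
h(s, q) = 21 - 30*q*s (h(s, q) = -30*q*s + 21 = 21 - 30*q*s)
(-3601 + h(69, 27))/(C(-20) + 3735) = (-3601 + (21 - 30*27*69))/((1/35)*(-98 - 125*(-20))/(-20) + 3735) = (-3601 + (21 - 55890))/((1/35)*(-1/20)*(-98 + 2500) + 3735) = (-3601 - 55869)/((1/35)*(-1/20)*2402 + 3735) = -59470/(-1201/350 + 3735) = -59470/1306049/350 = -59470*350/1306049 = -20814500/1306049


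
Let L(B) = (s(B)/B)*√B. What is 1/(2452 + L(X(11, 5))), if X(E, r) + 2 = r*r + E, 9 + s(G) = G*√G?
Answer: 84524/210126583 + 9*√34/210126583 ≈ 0.00040250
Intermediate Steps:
s(G) = -9 + G^(3/2) (s(G) = -9 + G*√G = -9 + G^(3/2))
X(E, r) = -2 + E + r² (X(E, r) = -2 + (r*r + E) = -2 + (r² + E) = -2 + (E + r²) = -2 + E + r²)
L(B) = (-9 + B^(3/2))/√B (L(B) = ((-9 + B^(3/2))/B)*√B = (-9 + B^(3/2))/√B)
1/(2452 + L(X(11, 5))) = 1/(2452 + ((-2 + 11 + 5²) - 9/√(-2 + 11 + 5²))) = 1/(2452 + ((-2 + 11 + 25) - 9/√(-2 + 11 + 25))) = 1/(2452 + (34 - 9*√34/34)) = 1/(2486 - 9*√34/34)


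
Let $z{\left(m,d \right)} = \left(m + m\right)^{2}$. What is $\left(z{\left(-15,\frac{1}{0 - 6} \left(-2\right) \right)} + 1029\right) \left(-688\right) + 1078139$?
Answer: $-249013$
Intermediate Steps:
$z{\left(m,d \right)} = 4 m^{2}$ ($z{\left(m,d \right)} = \left(2 m\right)^{2} = 4 m^{2}$)
$\left(z{\left(-15,\frac{1}{0 - 6} \left(-2\right) \right)} + 1029\right) \left(-688\right) + 1078139 = \left(4 \left(-15\right)^{2} + 1029\right) \left(-688\right) + 1078139 = \left(4 \cdot 225 + 1029\right) \left(-688\right) + 1078139 = \left(900 + 1029\right) \left(-688\right) + 1078139 = 1929 \left(-688\right) + 1078139 = -1327152 + 1078139 = -249013$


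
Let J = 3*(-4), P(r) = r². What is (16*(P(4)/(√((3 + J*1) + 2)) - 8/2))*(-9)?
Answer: 576 + 2304*I*√7/7 ≈ 576.0 + 870.83*I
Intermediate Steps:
J = -12
(16*(P(4)/(√((3 + J*1) + 2)) - 8/2))*(-9) = (16*(4²/(√((3 - 12*1) + 2)) - 8/2))*(-9) = (16*(16/(√((3 - 12) + 2)) - 8*½))*(-9) = (16*(16/(√(-9 + 2)) - 4))*(-9) = (16*(16/(√(-7)) - 4))*(-9) = (16*(16/((I*√7)) - 4))*(-9) = (16*(16*(-I*√7/7) - 4))*(-9) = (16*(-16*I*√7/7 - 4))*(-9) = (16*(-4 - 16*I*√7/7))*(-9) = (-64 - 256*I*√7/7)*(-9) = 576 + 2304*I*√7/7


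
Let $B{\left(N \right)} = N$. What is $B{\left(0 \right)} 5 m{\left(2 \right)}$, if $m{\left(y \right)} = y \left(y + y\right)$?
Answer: $0$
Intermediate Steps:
$m{\left(y \right)} = 2 y^{2}$ ($m{\left(y \right)} = y 2 y = 2 y^{2}$)
$B{\left(0 \right)} 5 m{\left(2 \right)} = 0 \cdot 5 \cdot 2 \cdot 2^{2} = 0 \cdot 2 \cdot 4 = 0 \cdot 8 = 0$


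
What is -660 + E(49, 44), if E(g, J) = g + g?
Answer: -562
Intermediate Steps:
E(g, J) = 2*g
-660 + E(49, 44) = -660 + 2*49 = -660 + 98 = -562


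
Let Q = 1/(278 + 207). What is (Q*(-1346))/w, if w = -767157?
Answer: 1346/372071145 ≈ 3.6176e-6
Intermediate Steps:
Q = 1/485 ≈ 0.0020619
(Q*(-1346))/w = ((1/485)*(-1346))/(-767157) = -1346/485*(-1/767157) = 1346/372071145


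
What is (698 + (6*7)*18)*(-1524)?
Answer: -2215896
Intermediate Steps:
(698 + (6*7)*18)*(-1524) = (698 + 42*18)*(-1524) = (698 + 756)*(-1524) = 1454*(-1524) = -2215896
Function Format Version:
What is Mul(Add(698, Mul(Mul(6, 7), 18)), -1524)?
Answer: -2215896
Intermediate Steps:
Mul(Add(698, Mul(Mul(6, 7), 18)), -1524) = Mul(Add(698, Mul(42, 18)), -1524) = Mul(Add(698, 756), -1524) = Mul(1454, -1524) = -2215896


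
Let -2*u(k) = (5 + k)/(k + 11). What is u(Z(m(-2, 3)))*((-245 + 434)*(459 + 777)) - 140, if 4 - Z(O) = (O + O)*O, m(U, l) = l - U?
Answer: -684826/5 ≈ -1.3697e+5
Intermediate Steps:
Z(O) = 4 - 2*O² (Z(O) = 4 - (O + O)*O = 4 - 2*O*O = 4 - 2*O²)
u(k) = -(5 + k)/(2*(11 + k)) (u(k) = -(5 + k)/(2*(k + 11)) = -(5 + k)/(2*(11 + k)))
u(Z(m(-2, 3)))*((-245 + 434)*(459 + 777)) - 140 = ((-5 - (4 - 2*(3 - 1*(-2))²))/(2*(11 + (4 - 2*(3 - 1*(-2))²))))*((-245 + 434)*(459 + 777)) - 140 = ((-5 - (4 - 2*(3 + 2)²))/(2*(11 + (4 - 2*(3 + 2)²))))*(189*1236) - 140 = ((-5 - (4 - 2*5²))/(2*(11 + (4 - 2*5²))))*233604 - 140 = ((-5 - (4 - 2*25))/(2*(11 + (4 - 2*25))))*233604 - 140 = ((-5 - (4 - 50))/(2*(11 + (4 - 50))))*233604 - 140 = ((-5 - 1*(-46))/(2*(11 - 46)))*233604 - 140 = ((½)*(-5 + 46)/(-35))*233604 - 140 = ((½)*(-1/35)*41)*233604 - 140 = -41/70*233604 - 140 = -684126/5 - 140 = -684826/5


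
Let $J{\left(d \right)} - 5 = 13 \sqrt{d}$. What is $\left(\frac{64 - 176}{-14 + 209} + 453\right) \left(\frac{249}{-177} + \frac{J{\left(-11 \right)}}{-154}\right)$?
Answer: $- \frac{384564057}{590590} - \frac{88223 i \sqrt{11}}{2310} \approx -651.15 - 126.67 i$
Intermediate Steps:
$J{\left(d \right)} = 5 + 13 \sqrt{d}$
$\left(\frac{64 - 176}{-14 + 209} + 453\right) \left(\frac{249}{-177} + \frac{J{\left(-11 \right)}}{-154}\right) = \left(\frac{64 - 176}{-14 + 209} + 453\right) \left(\frac{249}{-177} + \frac{5 + 13 \sqrt{-11}}{-154}\right) = \left(- \frac{112}{195} + 453\right) \left(249 \left(- \frac{1}{177}\right) + \left(5 + 13 i \sqrt{11}\right) \left(- \frac{1}{154}\right)\right) = \left(\left(-112\right) \frac{1}{195} + 453\right) \left(- \frac{83}{59} + \left(5 + 13 i \sqrt{11}\right) \left(- \frac{1}{154}\right)\right) = \left(- \frac{112}{195} + 453\right) \left(- \frac{83}{59} - \left(\frac{5}{154} + \frac{13 i \sqrt{11}}{154}\right)\right) = \frac{88223 \left(- \frac{13077}{9086} - \frac{13 i \sqrt{11}}{154}\right)}{195} = - \frac{384564057}{590590} - \frac{88223 i \sqrt{11}}{2310}$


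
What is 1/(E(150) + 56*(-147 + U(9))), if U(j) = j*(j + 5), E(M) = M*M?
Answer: 1/21324 ≈ 4.6896e-5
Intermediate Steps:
E(M) = M²
U(j) = j*(5 + j)
1/(E(150) + 56*(-147 + U(9))) = 1/(150² + 56*(-147 + 9*(5 + 9))) = 1/(22500 + 56*(-147 + 9*14)) = 1/(22500 + 56*(-147 + 126)) = 1/(22500 + 56*(-21)) = 1/(22500 - 1176) = 1/21324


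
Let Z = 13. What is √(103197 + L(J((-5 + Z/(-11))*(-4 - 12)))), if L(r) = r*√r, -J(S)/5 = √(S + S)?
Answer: √(12486837 - 1760*I*√5*17^(¾)*22^(¼))/11 ≈ 321.24 - 0.91789*I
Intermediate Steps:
J(S) = -5*√2*√S (J(S) = -5*√(S + S) = -5*√2*√S)
L(r) = r^(3/2)
√(103197 + L(J((-5 + Z/(-11))*(-4 - 12)))) = √(103197 + (-5*√2*√((-5 + 13/(-11))*(-4 - 12)))^(3/2)) = √(103197 + (-5*√2*√((-5 + 13*(-1/11))*(-16)))^(3/2)) = √(103197 + (-5*√2*√((-5 - 13/11)*(-16)))^(3/2)) = √(103197 + (-5*√2*√(-68/11*(-16)))^(3/2)) = √(103197 + (-5*√2*√(1088/11))^(3/2)) = √(103197 + (-5*√2*8*√187/11)^(3/2)) = √(103197 + (-40*√374/11)^(3/2)) = √(103197 - 80*I*11^(¼)*34^(¾)*11*√10/121)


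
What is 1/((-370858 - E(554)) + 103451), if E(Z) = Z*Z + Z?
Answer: -1/574877 ≈ -1.7395e-6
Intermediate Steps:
E(Z) = Z + Z² (E(Z) = Z² + Z = Z + Z²)
1/((-370858 - E(554)) + 103451) = 1/((-370858 - 554*(1 + 554)) + 103451) = 1/((-370858 - 554*555) + 103451) = 1/((-370858 - 1*307470) + 103451) = 1/((-370858 - 307470) + 103451) = 1/(-678328 + 103451) = 1/(-574877) = -1/574877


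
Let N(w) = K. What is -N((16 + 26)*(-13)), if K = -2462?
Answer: 2462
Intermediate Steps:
N(w) = -2462
-N((16 + 26)*(-13)) = -1*(-2462) = 2462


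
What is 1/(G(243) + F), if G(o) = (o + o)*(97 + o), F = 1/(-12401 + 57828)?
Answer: 45427/7506357481 ≈ 6.0518e-6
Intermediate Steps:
F = 1/45427 ≈ 2.2013e-5
G(o) = 2*o*(97 + o) (G(o) = (2*o)*(97 + o) = 2*o*(97 + o))
1/(G(243) + F) = 1/(2*243*(97 + 243) + 1/45427) = 1/(2*243*340 + 1/45427) = 1/(165240 + 1/45427) = 1/(7506357481/45427) = 45427/7506357481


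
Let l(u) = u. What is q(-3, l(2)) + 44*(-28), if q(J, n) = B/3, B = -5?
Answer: -3701/3 ≈ -1233.7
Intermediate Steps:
q(J, n) = -5/3
q(-3, l(2)) + 44*(-28) = -5/3 + 44*(-28) = -5/3 - 1232 = -3701/3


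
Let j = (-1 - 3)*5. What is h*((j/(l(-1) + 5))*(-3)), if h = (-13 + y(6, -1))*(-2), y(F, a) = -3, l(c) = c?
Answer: 480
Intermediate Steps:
h = 32 (h = (-13 - 3)*(-2) = -16*(-2) = 32)
j = -20 (j = -4*5 = -20)
h*((j/(l(-1) + 5))*(-3)) = 32*((-20/(-1 + 5))*(-3)) = 32*((-20/4)*(-3)) = 32*(((1/4)*(-20))*(-3)) = 32*(-5*(-3)) = 32*15 = 480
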